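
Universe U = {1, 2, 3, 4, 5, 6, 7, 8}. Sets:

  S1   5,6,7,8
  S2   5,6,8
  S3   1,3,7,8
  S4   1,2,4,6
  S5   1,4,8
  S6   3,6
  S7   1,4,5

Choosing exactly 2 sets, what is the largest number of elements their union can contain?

7

Choosing S1, S4 covers {1, 2, 4, 5, 6, 7, 8} — 7 elements.
No choice of 2 sets does better; here 3 is left uncovered.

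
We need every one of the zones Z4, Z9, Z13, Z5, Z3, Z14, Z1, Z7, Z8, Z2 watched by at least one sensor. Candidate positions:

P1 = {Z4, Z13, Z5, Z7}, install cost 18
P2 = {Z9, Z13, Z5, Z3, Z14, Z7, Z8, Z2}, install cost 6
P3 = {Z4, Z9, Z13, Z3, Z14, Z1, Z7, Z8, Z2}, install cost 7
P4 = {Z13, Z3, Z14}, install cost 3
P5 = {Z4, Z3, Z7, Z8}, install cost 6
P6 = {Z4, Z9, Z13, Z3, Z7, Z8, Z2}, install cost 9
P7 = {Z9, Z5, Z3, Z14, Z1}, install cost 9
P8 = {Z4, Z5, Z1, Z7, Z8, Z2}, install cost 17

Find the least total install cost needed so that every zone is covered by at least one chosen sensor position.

P2, P3 cover every zone at install cost 6 + 7 = 13.
Any cover uses at least 2 sensor positions; among all covering selections none totals below 13.

13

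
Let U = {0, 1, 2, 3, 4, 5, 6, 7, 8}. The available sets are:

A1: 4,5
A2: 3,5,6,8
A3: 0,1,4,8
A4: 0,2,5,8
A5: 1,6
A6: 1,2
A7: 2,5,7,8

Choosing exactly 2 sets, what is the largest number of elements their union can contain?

7

Choosing A2, A3 covers {0, 1, 3, 4, 5, 6, 8} — 7 elements.
No choice of 2 sets does better; here 2, 7 are left uncovered.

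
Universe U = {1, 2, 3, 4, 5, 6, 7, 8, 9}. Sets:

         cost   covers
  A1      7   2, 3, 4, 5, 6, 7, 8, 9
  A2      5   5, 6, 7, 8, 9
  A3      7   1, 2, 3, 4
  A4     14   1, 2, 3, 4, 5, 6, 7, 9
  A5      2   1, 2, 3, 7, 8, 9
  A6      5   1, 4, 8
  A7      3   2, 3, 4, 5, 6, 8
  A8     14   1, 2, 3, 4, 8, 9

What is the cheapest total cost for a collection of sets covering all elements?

5

A5, A7 cover every element at cost 2 + 3 = 5.
Any cover uses at least 2 sets; among all covering selections none totals below 5.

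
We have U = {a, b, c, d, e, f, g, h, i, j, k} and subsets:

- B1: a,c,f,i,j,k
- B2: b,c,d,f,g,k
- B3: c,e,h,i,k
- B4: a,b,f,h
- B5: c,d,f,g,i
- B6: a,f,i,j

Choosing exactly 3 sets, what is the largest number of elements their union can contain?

Choosing B1, B2, B3 covers {a, b, c, d, e, f, g, h, i, j, k} — 11 elements.
That is all 11 elements.

11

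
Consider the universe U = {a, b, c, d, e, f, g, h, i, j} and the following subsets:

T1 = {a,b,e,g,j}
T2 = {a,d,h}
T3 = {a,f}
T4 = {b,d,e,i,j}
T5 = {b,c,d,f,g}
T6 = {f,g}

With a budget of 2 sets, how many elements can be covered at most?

Choosing T1, T5 covers {a, b, c, d, e, f, g, j} — 8 elements.
No choice of 2 sets does better; here h, i are left uncovered.

8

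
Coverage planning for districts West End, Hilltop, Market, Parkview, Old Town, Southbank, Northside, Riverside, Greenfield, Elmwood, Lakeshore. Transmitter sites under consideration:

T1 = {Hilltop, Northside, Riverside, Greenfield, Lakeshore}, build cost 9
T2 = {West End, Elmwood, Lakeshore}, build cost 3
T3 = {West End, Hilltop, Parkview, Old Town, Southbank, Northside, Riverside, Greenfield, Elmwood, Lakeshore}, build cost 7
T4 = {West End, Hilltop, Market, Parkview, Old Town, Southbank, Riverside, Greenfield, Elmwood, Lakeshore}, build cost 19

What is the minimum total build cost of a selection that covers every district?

T3, T4 cover every district at build cost 7 + 19 = 26.
Any cover uses at least 2 transmitter sites; among all covering selections none totals below 26.

26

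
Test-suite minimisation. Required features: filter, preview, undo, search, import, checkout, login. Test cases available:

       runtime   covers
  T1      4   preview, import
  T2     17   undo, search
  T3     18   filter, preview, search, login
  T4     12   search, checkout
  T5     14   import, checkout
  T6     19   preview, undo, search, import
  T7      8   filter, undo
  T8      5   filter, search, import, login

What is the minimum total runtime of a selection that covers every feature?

T1, T4, T7, T8 cover every feature at runtime 4 + 12 + 8 + 5 = 29.
Any cover uses at least 3 test cases; among all covering selections none totals below 29.

29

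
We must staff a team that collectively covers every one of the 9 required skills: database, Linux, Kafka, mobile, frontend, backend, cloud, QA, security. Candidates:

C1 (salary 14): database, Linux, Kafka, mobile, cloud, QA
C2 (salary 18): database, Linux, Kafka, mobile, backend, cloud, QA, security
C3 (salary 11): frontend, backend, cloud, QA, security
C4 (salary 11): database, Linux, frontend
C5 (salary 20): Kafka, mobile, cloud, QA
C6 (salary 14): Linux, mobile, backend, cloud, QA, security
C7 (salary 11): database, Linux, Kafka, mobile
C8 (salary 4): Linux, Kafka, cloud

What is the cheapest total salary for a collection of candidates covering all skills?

22

C3, C7 cover every skill at salary 11 + 11 = 22.
Any cover uses at least 2 candidates; among all covering selections none totals below 22.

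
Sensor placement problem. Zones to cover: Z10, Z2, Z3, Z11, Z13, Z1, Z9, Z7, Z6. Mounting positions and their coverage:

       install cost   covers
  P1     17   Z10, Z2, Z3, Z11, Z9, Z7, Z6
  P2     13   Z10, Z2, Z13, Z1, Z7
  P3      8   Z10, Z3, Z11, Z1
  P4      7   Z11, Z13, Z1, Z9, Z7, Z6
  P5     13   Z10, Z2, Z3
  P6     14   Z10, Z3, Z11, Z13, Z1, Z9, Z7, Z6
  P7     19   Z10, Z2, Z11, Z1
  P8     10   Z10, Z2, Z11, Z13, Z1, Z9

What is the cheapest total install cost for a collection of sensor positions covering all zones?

P4, P5 cover every zone at install cost 7 + 13 = 20.
Any cover uses at least 2 sensor positions; among all covering selections none totals below 20.
Greedy by coverage-per-install cost would pick P4, P3, P8 for 25 — worse than the optimum 20.

20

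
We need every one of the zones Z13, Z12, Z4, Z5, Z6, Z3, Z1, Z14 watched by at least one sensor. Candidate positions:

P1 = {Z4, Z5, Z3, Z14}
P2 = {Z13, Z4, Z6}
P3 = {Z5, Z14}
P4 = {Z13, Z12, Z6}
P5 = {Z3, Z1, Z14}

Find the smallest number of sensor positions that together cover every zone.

3

P1, P4, P5 together cover {Z13, Z12, Z4, Z5, Z6, Z3, Z1, Z14} — every zone.
No 2 of the 5 sensor positions cover everything (all 10 pairs fall short), so 3 is minimum.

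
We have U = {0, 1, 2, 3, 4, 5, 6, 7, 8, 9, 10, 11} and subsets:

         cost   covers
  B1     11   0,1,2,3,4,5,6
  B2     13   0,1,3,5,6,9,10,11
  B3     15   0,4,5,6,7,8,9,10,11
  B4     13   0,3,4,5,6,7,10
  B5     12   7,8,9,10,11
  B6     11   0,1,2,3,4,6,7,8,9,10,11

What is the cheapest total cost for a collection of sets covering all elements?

B1, B6 cover every element at cost 11 + 11 = 22.
Any cover uses at least 2 sets; among all covering selections none totals below 22.

22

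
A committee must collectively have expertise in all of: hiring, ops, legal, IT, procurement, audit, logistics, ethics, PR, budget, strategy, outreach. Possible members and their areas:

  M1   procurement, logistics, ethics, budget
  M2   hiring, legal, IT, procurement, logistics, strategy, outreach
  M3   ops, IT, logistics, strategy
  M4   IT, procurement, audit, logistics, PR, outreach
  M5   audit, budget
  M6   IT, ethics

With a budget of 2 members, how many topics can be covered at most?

Choosing M1, M2 covers {hiring, legal, IT, procurement, logistics, ethics, budget, strategy, outreach} — 9 topics.
No choice of 2 members does better; here ops, audit, PR are left uncovered.

9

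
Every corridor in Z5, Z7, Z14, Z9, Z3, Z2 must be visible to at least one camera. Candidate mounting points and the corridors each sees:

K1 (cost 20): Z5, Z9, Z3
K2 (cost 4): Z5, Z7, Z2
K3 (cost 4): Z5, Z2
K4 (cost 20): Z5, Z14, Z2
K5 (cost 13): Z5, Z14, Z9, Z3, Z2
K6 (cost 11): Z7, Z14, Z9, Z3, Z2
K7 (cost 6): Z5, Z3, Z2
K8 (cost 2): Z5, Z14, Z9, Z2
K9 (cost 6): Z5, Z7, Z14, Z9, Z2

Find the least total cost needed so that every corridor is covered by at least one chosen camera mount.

12

K7, K9 cover every corridor at cost 6 + 6 = 12.
Any cover uses at least 2 camera mounts; among all covering selections none totals below 12.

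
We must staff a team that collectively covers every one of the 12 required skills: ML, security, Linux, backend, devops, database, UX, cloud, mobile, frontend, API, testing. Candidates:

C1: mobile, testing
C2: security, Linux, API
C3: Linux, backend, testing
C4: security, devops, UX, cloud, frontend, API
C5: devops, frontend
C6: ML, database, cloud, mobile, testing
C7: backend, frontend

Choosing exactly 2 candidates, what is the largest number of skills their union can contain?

10

Choosing C4, C6 covers {ML, security, devops, database, UX, cloud, mobile, frontend, API, testing} — 10 skills.
No choice of 2 candidates does better; here Linux, backend are left uncovered.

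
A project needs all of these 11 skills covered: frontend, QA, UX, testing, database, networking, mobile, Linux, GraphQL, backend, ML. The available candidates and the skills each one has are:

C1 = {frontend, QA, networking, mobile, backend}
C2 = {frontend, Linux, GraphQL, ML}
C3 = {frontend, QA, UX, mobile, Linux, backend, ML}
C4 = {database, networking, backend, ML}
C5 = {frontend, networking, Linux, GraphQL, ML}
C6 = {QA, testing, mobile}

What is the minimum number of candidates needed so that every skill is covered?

C2, C3, C4, C6 together cover {frontend, QA, UX, testing, database, networking, mobile, Linux, GraphQL, backend, ML} — every skill.
No 3 of the 6 candidates cover everything (all 20 triples fall short), so 4 is minimum.

4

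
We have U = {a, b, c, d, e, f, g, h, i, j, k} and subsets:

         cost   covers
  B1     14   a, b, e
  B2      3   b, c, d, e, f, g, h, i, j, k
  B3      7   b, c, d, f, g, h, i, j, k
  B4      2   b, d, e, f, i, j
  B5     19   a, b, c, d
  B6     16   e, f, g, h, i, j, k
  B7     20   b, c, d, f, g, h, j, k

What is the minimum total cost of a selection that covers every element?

B1, B2 cover every element at cost 14 + 3 = 17.
Any cover uses at least 2 sets; among all covering selections none totals below 17.

17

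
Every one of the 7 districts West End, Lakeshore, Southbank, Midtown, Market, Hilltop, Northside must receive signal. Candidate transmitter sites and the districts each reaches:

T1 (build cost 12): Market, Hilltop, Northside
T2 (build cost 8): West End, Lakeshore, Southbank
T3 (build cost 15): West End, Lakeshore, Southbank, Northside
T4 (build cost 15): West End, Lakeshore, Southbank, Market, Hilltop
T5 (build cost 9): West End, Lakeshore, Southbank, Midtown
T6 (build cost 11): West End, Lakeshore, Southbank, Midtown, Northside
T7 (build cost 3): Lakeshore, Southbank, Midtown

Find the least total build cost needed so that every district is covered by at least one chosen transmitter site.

21

T1, T5 cover every district at build cost 12 + 9 = 21.
Any cover uses at least 2 transmitter sites; among all covering selections none totals below 21.
Greedy by coverage-per-build cost would pick T7, T1, T2 for 23 — worse than the optimum 21.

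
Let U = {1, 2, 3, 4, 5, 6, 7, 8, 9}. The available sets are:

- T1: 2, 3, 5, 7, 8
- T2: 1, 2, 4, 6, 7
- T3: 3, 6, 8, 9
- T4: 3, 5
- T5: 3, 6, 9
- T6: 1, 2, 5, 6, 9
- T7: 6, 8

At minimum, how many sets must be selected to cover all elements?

T1, T2, T3 together cover {1, 2, 3, 4, 5, 6, 7, 8, 9} — every element.
No 2 of the 7 sets cover everything (all 21 pairs fall short), so 3 is minimum.

3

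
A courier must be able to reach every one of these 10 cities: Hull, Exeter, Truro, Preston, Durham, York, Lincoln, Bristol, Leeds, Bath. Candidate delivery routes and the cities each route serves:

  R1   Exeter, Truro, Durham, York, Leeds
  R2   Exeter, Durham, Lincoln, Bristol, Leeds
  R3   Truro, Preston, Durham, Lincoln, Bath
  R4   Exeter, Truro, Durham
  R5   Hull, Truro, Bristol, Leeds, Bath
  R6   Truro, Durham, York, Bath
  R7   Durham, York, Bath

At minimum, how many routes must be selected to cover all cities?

3

R1, R3, R5 together cover {Hull, Exeter, Truro, Preston, Durham, York, Lincoln, Bristol, Leeds, Bath} — every city.
No 2 of the 7 routes cover everything (all 21 pairs fall short), so 3 is minimum.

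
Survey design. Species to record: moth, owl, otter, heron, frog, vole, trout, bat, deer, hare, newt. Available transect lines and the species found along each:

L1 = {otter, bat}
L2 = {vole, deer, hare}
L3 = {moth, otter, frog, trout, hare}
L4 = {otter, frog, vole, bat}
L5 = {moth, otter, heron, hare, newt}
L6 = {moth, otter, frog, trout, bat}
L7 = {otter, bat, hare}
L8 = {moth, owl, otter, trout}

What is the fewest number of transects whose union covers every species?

L2, L4, L5, L8 together cover {moth, owl, otter, heron, frog, vole, trout, bat, deer, hare, newt} — every species.
No 3 of the 8 transects cover everything (all 56 triples fall short), so 4 is minimum.
Greedy (largest uncovered first) would take L3, L2, L5, L1, L8 — 5 transects — but 4 suffice.

4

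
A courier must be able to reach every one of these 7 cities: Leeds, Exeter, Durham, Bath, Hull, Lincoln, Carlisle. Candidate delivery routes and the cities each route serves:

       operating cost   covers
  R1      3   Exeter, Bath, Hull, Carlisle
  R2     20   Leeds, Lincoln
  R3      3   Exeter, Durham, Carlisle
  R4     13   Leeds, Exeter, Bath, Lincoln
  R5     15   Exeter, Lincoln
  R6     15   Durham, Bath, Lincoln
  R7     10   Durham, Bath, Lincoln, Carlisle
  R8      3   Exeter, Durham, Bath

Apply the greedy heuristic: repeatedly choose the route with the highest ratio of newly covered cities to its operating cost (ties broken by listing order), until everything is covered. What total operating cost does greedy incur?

19

Pick 1: R1 adds 4 new (Exeter, Bath, Hull, Carlisle) at operating cost 3 (ratio 4/3).
Pick 2: R3 adds 1 new (Durham) at operating cost 3 (ratio 1/3).
Pick 3: R4 adds 2 new (Leeds, Lincoln) at operating cost 13 (ratio 2/13).
Greedy total operating cost: 3 + 3 + 13 = 19.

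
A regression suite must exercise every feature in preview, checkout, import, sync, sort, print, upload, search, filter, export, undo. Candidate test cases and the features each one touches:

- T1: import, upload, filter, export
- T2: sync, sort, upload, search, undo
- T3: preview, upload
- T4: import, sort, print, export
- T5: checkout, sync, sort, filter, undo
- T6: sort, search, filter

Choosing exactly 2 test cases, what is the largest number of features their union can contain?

Choosing T1, T2 covers {import, sync, sort, upload, search, filter, export, undo} — 8 features.
No choice of 2 test cases does better; here preview, checkout, print are left uncovered.

8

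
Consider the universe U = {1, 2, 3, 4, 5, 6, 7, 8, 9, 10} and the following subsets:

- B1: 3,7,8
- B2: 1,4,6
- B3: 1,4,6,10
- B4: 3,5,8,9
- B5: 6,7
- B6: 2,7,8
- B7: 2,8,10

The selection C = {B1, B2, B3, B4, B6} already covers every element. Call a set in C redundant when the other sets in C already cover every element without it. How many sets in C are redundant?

Drop B1: the rest still cover every element — redundant.
Drop B2: the rest still cover every element — redundant.
Drop B3: 10 uncovered — not redundant.
Drop B4: 5, 9 uncovered — not redundant.
Drop B6: 2 uncovered — not redundant.
2 redundant: B1, B2.

2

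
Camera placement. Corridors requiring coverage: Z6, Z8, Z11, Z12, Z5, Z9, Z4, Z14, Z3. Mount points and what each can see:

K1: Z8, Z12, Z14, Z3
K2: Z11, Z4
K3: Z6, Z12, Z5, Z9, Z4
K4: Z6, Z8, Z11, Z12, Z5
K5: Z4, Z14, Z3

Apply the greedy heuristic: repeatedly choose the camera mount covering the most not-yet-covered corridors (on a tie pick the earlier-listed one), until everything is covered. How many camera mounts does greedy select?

3

Pick 1: K3 covers 5 new corridors (Z6, Z12, Z5, Z9, Z4).
Pick 2: K1 covers 3 new corridors (Z8, Z14, Z3).
Pick 3: K2 covers 1 new corridors (Z11).
Greedy uses 3 camera mounts.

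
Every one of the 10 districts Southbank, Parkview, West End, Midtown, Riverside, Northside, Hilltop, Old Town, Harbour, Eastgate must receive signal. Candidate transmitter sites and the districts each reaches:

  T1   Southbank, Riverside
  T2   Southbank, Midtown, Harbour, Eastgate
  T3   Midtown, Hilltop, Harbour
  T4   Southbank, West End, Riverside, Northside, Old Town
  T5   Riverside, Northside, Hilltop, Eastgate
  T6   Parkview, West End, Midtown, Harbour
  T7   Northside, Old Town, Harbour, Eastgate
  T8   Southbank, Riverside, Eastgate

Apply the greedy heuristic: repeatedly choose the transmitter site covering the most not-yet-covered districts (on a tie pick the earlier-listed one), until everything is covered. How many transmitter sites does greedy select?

4

Pick 1: T4 covers 5 new districts (Southbank, West End, Riverside, Northside, Old Town).
Pick 2: T2 covers 3 new districts (Midtown, Harbour, Eastgate).
Pick 3: T3 covers 1 new districts (Hilltop).
Pick 4: T6 covers 1 new districts (Parkview).
Greedy uses 4 transmitter sites. (The true minimum is 3.)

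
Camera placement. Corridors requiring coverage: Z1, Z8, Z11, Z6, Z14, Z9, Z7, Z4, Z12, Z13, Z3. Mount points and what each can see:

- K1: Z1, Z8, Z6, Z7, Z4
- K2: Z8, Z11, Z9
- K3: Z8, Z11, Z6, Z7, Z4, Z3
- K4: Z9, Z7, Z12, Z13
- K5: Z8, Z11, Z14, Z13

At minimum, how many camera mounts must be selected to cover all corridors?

4

K1, K3, K4, K5 together cover {Z1, Z8, Z11, Z6, Z14, Z9, Z7, Z4, Z12, Z13, Z3} — every corridor.
No 3 of the 5 camera mounts cover everything (all 10 triples fall short), so 4 is minimum.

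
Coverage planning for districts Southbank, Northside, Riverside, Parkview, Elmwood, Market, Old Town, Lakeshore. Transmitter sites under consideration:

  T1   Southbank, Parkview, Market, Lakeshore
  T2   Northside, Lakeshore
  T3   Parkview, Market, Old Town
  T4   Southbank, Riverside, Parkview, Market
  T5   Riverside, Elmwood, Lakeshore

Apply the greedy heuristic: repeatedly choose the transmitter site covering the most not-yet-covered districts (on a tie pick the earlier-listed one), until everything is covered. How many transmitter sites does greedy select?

4

Pick 1: T1 covers 4 new districts (Southbank, Parkview, Market, Lakeshore).
Pick 2: T5 covers 2 new districts (Riverside, Elmwood).
Pick 3: T2 covers 1 new districts (Northside).
Pick 4: T3 covers 1 new districts (Old Town).
Greedy uses 4 transmitter sites.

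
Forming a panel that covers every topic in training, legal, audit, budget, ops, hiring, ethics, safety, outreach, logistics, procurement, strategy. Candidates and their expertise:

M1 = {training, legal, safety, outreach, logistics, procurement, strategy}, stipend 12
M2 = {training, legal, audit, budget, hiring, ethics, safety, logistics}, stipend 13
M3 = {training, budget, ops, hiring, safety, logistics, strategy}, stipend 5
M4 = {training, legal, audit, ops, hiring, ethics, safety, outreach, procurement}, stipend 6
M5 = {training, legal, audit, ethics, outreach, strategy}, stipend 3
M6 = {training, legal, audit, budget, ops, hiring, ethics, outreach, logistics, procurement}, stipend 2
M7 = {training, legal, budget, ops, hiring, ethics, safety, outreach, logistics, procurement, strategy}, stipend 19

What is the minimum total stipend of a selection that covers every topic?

M3, M6 cover every topic at stipend 5 + 2 = 7.
Any cover uses at least 2 members; among all covering selections none totals below 7.

7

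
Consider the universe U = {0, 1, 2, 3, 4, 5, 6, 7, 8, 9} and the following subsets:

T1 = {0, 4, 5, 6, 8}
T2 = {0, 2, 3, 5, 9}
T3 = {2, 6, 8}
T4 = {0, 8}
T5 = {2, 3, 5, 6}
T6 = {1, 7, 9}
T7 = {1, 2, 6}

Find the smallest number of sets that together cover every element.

3

T1, T2, T6 together cover {0, 1, 2, 3, 4, 5, 6, 7, 8, 9} — every element.
No 2 of the 7 sets cover everything (all 21 pairs fall short), so 3 is minimum.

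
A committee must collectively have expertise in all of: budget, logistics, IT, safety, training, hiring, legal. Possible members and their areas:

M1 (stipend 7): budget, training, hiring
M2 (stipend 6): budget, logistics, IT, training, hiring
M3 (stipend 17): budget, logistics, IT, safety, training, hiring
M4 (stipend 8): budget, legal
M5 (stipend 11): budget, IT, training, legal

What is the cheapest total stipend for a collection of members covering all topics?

M3, M4 cover every topic at stipend 17 + 8 = 25.
Any cover uses at least 2 members; among all covering selections none totals below 25.
Greedy by coverage-per-stipend would pick M2, M4, M3 for 31 — worse than the optimum 25.

25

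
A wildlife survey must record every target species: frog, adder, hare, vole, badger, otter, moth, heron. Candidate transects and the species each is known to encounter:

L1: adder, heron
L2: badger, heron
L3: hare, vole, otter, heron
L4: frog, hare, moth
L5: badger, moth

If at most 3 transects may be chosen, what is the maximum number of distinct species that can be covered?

Choosing L1, L3, L4 covers {frog, adder, hare, vole, otter, moth, heron} — 7 species.
No choice of 3 transects does better; here badger is left uncovered.

7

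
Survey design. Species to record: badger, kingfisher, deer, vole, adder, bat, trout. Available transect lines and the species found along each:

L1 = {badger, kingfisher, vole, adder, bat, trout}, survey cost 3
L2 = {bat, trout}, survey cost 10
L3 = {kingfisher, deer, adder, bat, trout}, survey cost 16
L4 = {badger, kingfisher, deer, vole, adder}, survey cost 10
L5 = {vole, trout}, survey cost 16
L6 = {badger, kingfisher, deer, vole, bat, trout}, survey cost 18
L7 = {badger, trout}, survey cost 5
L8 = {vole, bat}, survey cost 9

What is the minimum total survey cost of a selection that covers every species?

13

L1, L4 cover every species at survey cost 3 + 10 = 13.
Any cover uses at least 2 transects; among all covering selections none totals below 13.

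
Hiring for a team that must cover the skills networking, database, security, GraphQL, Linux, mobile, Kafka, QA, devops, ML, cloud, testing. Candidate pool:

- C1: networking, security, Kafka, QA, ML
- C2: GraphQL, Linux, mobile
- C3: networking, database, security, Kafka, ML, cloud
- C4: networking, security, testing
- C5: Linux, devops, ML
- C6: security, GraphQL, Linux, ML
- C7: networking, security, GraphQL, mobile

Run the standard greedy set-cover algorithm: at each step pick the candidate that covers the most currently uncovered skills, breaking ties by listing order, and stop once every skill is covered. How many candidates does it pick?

5

Pick 1: C3 covers 6 new skills (networking, database, security, Kafka, ML, cloud).
Pick 2: C2 covers 3 new skills (GraphQL, Linux, mobile).
Pick 3: C1 covers 1 new skills (QA).
Pick 4: C4 covers 1 new skills (testing).
Pick 5: C5 covers 1 new skills (devops).
Greedy uses 5 candidates.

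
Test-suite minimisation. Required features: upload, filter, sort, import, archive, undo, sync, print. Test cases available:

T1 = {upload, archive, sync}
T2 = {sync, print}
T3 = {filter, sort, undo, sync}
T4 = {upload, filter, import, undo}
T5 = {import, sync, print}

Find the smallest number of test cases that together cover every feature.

T1, T3, T5 together cover {upload, filter, sort, import, archive, undo, sync, print} — every feature.
No 2 of the 5 test cases cover everything (all 10 pairs fall short), so 3 is minimum.

3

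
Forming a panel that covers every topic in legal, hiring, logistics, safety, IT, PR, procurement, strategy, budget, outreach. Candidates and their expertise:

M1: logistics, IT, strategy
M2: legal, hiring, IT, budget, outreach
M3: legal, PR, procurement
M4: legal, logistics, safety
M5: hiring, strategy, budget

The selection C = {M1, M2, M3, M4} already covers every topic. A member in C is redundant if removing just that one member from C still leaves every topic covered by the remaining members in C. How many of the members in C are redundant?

Drop M1: strategy uncovered — not redundant.
Drop M2: hiring, budget, outreach uncovered — not redundant.
Drop M3: PR, procurement uncovered — not redundant.
Drop M4: safety uncovered — not redundant.
None of the members in C is redundant.

0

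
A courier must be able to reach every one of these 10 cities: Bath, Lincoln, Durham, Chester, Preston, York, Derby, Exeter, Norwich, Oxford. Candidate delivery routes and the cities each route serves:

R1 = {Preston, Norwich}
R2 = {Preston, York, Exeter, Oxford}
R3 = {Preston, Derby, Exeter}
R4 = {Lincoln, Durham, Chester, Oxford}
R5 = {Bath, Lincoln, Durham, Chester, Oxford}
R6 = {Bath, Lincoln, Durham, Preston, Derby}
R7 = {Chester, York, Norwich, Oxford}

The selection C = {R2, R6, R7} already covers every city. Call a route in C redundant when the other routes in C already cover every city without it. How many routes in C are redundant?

0

Drop R2: Exeter uncovered — not redundant.
Drop R6: Bath, Lincoln, Durham, Derby uncovered — not redundant.
Drop R7: Chester, Norwich uncovered — not redundant.
None of the routes in C is redundant.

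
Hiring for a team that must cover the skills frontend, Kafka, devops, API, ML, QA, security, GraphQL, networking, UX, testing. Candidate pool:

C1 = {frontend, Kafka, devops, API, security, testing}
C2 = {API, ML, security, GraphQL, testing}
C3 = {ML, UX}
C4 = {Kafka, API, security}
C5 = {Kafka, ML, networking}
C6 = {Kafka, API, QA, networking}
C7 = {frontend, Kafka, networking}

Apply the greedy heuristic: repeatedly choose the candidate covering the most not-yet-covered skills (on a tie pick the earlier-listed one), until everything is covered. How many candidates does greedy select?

Pick 1: C1 covers 6 new skills (frontend, Kafka, devops, API, security, testing).
Pick 2: C2 covers 2 new skills (ML, GraphQL).
Pick 3: C6 covers 2 new skills (QA, networking).
Pick 4: C3 covers 1 new skills (UX).
Greedy uses 4 candidates.

4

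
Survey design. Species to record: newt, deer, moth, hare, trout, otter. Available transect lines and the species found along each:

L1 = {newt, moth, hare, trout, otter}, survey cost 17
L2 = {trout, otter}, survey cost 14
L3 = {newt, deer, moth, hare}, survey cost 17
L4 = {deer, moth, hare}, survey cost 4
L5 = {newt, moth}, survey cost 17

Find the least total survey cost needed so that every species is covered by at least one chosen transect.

L1, L4 cover every species at survey cost 17 + 4 = 21.
Any cover uses at least 2 transects; among all covering selections none totals below 21.

21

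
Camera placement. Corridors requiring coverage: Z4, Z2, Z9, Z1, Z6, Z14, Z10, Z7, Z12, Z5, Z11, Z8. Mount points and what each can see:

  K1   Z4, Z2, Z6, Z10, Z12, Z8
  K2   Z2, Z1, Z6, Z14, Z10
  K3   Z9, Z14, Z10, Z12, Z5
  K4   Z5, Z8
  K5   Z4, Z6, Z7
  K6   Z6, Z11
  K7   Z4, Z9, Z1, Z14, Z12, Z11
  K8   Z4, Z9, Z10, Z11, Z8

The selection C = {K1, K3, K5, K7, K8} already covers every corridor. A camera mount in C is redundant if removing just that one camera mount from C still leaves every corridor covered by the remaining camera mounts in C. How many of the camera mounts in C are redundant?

1

Drop K1: Z2 uncovered — not redundant.
Drop K3: Z5 uncovered — not redundant.
Drop K5: Z7 uncovered — not redundant.
Drop K7: Z1 uncovered — not redundant.
Drop K8: the rest still cover every corridor — redundant.
1 redundant: K8.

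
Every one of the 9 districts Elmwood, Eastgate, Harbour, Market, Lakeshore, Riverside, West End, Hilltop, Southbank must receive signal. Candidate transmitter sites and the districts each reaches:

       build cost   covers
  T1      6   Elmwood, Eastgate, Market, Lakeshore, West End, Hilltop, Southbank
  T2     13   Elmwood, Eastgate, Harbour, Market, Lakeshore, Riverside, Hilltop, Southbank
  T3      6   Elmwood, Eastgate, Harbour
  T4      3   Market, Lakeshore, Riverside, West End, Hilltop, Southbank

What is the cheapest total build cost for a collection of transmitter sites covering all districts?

T3, T4 cover every district at build cost 6 + 3 = 9.
Any cover uses at least 2 transmitter sites; among all covering selections none totals below 9.

9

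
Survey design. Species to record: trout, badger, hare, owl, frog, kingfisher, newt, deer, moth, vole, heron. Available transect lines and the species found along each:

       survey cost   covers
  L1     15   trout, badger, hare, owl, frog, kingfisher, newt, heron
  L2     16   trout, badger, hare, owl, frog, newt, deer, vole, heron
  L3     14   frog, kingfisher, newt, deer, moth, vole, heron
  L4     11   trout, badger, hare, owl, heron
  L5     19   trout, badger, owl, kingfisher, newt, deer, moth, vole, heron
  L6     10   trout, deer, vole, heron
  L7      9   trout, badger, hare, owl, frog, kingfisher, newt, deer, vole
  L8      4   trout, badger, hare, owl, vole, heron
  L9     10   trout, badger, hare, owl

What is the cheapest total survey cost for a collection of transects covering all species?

18

L3, L8 cover every species at survey cost 14 + 4 = 18.
Any cover uses at least 2 transects; among all covering selections none totals below 18.
Greedy by coverage-per-survey cost would pick L8, L7, L3 for 27 — worse than the optimum 18.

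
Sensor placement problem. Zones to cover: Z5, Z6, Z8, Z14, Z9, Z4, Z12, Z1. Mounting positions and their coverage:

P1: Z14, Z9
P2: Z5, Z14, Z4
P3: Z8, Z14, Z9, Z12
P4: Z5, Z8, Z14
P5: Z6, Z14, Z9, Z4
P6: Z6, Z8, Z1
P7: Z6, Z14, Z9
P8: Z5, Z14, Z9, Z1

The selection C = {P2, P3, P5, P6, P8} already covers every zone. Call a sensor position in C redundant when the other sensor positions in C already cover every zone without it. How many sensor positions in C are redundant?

Drop P2: the rest still cover every zone — redundant.
Drop P3: Z12 uncovered — not redundant.
Drop P5: the rest still cover every zone — redundant.
Drop P6: the rest still cover every zone — redundant.
Drop P8: the rest still cover every zone — redundant.
4 redundant: P2, P5, P6, P8.

4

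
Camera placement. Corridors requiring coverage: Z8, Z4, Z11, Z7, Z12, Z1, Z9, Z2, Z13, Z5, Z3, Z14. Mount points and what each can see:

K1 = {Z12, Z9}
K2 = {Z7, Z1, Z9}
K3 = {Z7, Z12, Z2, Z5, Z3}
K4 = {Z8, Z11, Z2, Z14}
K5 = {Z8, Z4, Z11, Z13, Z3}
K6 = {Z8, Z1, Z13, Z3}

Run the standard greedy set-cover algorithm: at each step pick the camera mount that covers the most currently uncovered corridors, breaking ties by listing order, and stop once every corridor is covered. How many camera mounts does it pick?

4

Pick 1: K3 covers 5 new corridors (Z7, Z12, Z2, Z5, Z3).
Pick 2: K5 covers 4 new corridors (Z8, Z4, Z11, Z13).
Pick 3: K2 covers 2 new corridors (Z1, Z9).
Pick 4: K4 covers 1 new corridors (Z14).
Greedy uses 4 camera mounts.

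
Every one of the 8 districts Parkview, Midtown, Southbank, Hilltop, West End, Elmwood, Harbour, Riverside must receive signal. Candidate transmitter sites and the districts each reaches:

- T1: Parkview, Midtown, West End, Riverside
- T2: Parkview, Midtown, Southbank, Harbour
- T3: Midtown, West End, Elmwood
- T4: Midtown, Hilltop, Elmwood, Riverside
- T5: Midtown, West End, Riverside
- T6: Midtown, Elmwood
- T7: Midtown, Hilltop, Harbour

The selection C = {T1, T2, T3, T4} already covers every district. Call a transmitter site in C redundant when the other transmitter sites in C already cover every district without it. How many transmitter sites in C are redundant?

2

Drop T1: the rest still cover every district — redundant.
Drop T2: Southbank, Harbour uncovered — not redundant.
Drop T3: the rest still cover every district — redundant.
Drop T4: Hilltop uncovered — not redundant.
2 redundant: T1, T3.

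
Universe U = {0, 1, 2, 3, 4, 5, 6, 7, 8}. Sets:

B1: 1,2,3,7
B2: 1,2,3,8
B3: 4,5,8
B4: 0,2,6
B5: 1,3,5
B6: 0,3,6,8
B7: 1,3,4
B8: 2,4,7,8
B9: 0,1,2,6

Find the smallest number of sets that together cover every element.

3

B1, B3, B4 together cover {0, 1, 2, 3, 4, 5, 6, 7, 8} — every element.
No 2 of the 9 sets cover everything (all 36 pairs fall short), so 3 is minimum.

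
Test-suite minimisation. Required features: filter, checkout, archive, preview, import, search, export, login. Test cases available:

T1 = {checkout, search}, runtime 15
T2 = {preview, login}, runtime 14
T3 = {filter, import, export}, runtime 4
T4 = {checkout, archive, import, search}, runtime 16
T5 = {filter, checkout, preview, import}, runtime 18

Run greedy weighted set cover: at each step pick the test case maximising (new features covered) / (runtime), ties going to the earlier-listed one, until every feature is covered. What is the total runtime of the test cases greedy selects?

Pick 1: T3 adds 3 new (filter, import, export) at runtime 4 (ratio 3/4).
Pick 2: T4 adds 3 new (checkout, archive, search) at runtime 16 (ratio 3/16).
Pick 3: T2 adds 2 new (preview, login) at runtime 14 (ratio 2/14).
Greedy total runtime: 4 + 16 + 14 = 34.

34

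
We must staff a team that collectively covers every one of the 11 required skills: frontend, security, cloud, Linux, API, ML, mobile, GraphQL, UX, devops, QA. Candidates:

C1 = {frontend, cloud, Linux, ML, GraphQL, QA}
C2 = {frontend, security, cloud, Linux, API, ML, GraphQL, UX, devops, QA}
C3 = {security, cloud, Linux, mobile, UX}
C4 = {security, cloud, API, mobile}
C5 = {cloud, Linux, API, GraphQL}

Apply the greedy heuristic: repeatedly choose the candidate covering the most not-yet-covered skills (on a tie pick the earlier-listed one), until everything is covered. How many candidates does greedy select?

Pick 1: C2 covers 10 new skills (frontend, security, cloud, Linux, API, ML, GraphQL, UX, devops, QA).
Pick 2: C3 covers 1 new skills (mobile).
Greedy uses 2 candidates.

2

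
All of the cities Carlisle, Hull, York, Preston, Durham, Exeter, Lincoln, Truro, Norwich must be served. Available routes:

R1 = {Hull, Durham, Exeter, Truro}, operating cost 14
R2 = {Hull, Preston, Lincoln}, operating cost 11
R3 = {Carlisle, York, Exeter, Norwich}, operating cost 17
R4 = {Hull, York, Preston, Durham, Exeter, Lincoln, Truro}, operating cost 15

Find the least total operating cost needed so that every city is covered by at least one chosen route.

32

R3, R4 cover every city at operating cost 17 + 15 = 32.
Any cover uses at least 2 routes; among all covering selections none totals below 32.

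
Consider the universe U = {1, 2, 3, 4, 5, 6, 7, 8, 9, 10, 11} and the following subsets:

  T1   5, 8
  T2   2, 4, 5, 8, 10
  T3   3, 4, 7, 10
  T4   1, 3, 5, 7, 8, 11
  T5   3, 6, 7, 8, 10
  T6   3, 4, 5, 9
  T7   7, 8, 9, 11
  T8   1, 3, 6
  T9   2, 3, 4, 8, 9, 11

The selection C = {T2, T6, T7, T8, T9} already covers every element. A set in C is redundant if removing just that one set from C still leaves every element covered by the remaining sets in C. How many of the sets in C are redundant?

2

Drop T2: 10 uncovered — not redundant.
Drop T6: the rest still cover every element — redundant.
Drop T7: 7 uncovered — not redundant.
Drop T8: 1, 6 uncovered — not redundant.
Drop T9: the rest still cover every element — redundant.
2 redundant: T6, T9.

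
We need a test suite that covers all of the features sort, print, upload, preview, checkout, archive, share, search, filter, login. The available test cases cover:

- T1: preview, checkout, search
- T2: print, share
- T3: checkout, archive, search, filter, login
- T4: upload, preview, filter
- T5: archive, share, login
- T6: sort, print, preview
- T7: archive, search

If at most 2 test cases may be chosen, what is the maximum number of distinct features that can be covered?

8

Choosing T3, T6 covers {sort, print, preview, checkout, archive, search, filter, login} — 8 features.
No choice of 2 test cases does better; here upload, share are left uncovered.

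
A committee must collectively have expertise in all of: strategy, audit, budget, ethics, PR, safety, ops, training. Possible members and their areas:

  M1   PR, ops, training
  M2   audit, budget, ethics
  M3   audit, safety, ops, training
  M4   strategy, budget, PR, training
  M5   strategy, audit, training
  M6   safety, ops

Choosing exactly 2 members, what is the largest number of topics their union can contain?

Choosing M3, M4 covers {strategy, audit, budget, PR, safety, ops, training} — 7 topics.
No choice of 2 members does better; here ethics is left uncovered.

7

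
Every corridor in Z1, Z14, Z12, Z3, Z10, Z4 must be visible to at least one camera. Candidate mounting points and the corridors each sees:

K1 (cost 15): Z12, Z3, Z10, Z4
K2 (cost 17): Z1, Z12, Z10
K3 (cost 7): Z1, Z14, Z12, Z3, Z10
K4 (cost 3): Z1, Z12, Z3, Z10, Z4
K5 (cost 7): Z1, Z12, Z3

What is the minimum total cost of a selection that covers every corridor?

K3, K4 cover every corridor at cost 7 + 3 = 10.
Any cover uses at least 2 camera mounts; among all covering selections none totals below 10.

10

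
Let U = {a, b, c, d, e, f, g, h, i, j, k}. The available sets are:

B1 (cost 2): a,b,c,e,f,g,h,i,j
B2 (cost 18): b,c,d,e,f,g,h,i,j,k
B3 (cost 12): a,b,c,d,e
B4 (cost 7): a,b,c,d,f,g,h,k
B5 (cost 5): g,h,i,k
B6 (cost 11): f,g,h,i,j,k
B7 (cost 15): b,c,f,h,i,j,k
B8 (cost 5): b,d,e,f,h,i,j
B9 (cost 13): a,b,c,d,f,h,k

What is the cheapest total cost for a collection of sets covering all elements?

9

B1, B4 cover every element at cost 2 + 7 = 9.
Any cover uses at least 2 sets; among all covering selections none totals below 9.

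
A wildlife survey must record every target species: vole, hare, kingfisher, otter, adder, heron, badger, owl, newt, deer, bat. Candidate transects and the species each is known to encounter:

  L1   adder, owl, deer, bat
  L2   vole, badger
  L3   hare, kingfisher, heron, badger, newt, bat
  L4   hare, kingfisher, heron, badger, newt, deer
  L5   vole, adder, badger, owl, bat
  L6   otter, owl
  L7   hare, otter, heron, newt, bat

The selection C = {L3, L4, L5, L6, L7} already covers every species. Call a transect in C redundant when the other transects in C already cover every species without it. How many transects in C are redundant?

Drop L3: the rest still cover every species — redundant.
Drop L4: deer uncovered — not redundant.
Drop L5: vole, adder uncovered — not redundant.
Drop L6: the rest still cover every species — redundant.
Drop L7: the rest still cover every species — redundant.
3 redundant: L3, L6, L7.

3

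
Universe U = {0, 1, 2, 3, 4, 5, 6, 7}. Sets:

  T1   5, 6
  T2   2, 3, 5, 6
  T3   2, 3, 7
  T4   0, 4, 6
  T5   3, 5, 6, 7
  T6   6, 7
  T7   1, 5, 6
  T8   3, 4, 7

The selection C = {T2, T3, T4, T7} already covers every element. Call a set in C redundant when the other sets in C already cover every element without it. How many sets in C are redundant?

1

Drop T2: the rest still cover every element — redundant.
Drop T3: 7 uncovered — not redundant.
Drop T4: 0, 4 uncovered — not redundant.
Drop T7: 1 uncovered — not redundant.
1 redundant: T2.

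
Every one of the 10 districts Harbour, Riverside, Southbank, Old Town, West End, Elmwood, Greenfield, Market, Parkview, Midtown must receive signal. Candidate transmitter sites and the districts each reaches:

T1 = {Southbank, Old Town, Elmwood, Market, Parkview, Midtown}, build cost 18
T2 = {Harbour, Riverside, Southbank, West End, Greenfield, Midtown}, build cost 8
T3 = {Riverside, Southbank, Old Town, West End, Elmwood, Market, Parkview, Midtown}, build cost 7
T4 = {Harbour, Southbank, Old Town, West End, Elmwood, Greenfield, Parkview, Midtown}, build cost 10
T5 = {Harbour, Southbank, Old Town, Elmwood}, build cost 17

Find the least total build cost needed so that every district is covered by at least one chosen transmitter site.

T2, T3 cover every district at build cost 8 + 7 = 15.
Any cover uses at least 2 transmitter sites; among all covering selections none totals below 15.

15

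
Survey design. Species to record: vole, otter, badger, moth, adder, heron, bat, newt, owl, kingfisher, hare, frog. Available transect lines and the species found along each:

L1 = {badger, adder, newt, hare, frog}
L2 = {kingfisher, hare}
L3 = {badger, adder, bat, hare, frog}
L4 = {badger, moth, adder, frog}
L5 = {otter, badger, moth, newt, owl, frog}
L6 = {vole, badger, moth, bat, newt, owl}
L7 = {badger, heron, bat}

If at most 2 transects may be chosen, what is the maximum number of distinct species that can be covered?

9

Choosing L1, L6 covers {vole, badger, moth, adder, bat, newt, owl, hare, frog} — 9 species.
No choice of 2 transects does better; here otter, heron, kingfisher are left uncovered.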